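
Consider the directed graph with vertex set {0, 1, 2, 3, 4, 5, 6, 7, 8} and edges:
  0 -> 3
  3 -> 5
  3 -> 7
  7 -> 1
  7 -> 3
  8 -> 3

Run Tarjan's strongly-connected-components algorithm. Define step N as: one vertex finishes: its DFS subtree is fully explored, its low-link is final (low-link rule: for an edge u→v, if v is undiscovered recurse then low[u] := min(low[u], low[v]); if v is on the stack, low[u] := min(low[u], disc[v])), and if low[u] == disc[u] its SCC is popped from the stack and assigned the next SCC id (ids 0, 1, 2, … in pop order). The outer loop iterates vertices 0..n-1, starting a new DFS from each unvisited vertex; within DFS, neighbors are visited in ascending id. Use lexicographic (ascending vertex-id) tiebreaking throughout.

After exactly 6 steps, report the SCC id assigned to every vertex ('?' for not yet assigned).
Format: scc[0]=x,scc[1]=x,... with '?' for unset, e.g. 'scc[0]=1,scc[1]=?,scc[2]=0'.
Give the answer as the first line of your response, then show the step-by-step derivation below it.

scc[0]=3,scc[1]=1,scc[2]=4,scc[3]=2,scc[4]=?,scc[5]=0,scc[6]=?,scc[7]=2,scc[8]=?

step 1: low=(low[0]=0,low[1]=?,low[2]=?,low[3]=1,low[4]=?,low[5]=2,low[6]=?,low[7]=?,low[8]=?); scc=(scc[0]=?,scc[1]=?,scc[2]=?,scc[3]=?,scc[4]=?,scc[5]=0,scc[6]=?,scc[7]=?,scc[8]=?)
step 2: low=(low[0]=0,low[1]=4,low[2]=?,low[3]=1,low[4]=?,low[5]=2,low[6]=?,low[7]=3,low[8]=?); scc=(scc[0]=?,scc[1]=1,scc[2]=?,scc[3]=?,scc[4]=?,scc[5]=0,scc[6]=?,scc[7]=?,scc[8]=?)
step 3: low=(low[0]=0,low[1]=4,low[2]=?,low[3]=1,low[4]=?,low[5]=2,low[6]=?,low[7]=1,low[8]=?); scc=(scc[0]=?,scc[1]=1,scc[2]=?,scc[3]=?,scc[4]=?,scc[5]=0,scc[6]=?,scc[7]=?,scc[8]=?)
step 4: low=(low[0]=0,low[1]=4,low[2]=?,low[3]=1,low[4]=?,low[5]=2,low[6]=?,low[7]=1,low[8]=?); scc=(scc[0]=?,scc[1]=1,scc[2]=?,scc[3]=2,scc[4]=?,scc[5]=0,scc[6]=?,scc[7]=2,scc[8]=?)
step 5: low=(low[0]=0,low[1]=4,low[2]=?,low[3]=1,low[4]=?,low[5]=2,low[6]=?,low[7]=1,low[8]=?); scc=(scc[0]=3,scc[1]=1,scc[2]=?,scc[3]=2,scc[4]=?,scc[5]=0,scc[6]=?,scc[7]=2,scc[8]=?)
step 6: low=(low[0]=0,low[1]=4,low[2]=5,low[3]=1,low[4]=?,low[5]=2,low[6]=?,low[7]=1,low[8]=?); scc=(scc[0]=3,scc[1]=1,scc[2]=4,scc[3]=2,scc[4]=?,scc[5]=0,scc[6]=?,scc[7]=2,scc[8]=?)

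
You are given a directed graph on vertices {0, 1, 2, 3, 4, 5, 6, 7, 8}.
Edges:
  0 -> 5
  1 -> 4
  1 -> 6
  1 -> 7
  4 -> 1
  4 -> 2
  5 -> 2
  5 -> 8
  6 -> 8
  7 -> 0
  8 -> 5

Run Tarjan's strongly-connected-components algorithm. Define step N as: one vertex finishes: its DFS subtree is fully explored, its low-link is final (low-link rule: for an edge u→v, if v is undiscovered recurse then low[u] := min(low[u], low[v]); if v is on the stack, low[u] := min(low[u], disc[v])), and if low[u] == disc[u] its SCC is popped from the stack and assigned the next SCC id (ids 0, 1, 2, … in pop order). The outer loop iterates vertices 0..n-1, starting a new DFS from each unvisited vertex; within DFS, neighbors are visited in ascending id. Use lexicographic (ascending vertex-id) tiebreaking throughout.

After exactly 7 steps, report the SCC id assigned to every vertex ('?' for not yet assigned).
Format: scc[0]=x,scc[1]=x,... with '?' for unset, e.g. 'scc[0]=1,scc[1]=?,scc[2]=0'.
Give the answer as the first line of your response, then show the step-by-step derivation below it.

scc[0]=2,scc[1]=?,scc[2]=0,scc[3]=?,scc[4]=?,scc[5]=1,scc[6]=3,scc[7]=4,scc[8]=1

step 1: low=(low[0]=0,low[1]=?,low[2]=2,low[3]=?,low[4]=?,low[5]=1,low[6]=?,low[7]=?,low[8]=?); scc=(scc[0]=?,scc[1]=?,scc[2]=0,scc[3]=?,scc[4]=?,scc[5]=?,scc[6]=?,scc[7]=?,scc[8]=?)
step 2: low=(low[0]=0,low[1]=?,low[2]=2,low[3]=?,low[4]=?,low[5]=1,low[6]=?,low[7]=?,low[8]=1); scc=(scc[0]=?,scc[1]=?,scc[2]=0,scc[3]=?,scc[4]=?,scc[5]=?,scc[6]=?,scc[7]=?,scc[8]=?)
step 3: low=(low[0]=0,low[1]=?,low[2]=2,low[3]=?,low[4]=?,low[5]=1,low[6]=?,low[7]=?,low[8]=1); scc=(scc[0]=?,scc[1]=?,scc[2]=0,scc[3]=?,scc[4]=?,scc[5]=1,scc[6]=?,scc[7]=?,scc[8]=1)
step 4: low=(low[0]=0,low[1]=?,low[2]=2,low[3]=?,low[4]=?,low[5]=1,low[6]=?,low[7]=?,low[8]=1); scc=(scc[0]=2,scc[1]=?,scc[2]=0,scc[3]=?,scc[4]=?,scc[5]=1,scc[6]=?,scc[7]=?,scc[8]=1)
step 5: low=(low[0]=0,low[1]=4,low[2]=2,low[3]=?,low[4]=4,low[5]=1,low[6]=?,low[7]=?,low[8]=1); scc=(scc[0]=2,scc[1]=?,scc[2]=0,scc[3]=?,scc[4]=?,scc[5]=1,scc[6]=?,scc[7]=?,scc[8]=1)
step 6: low=(low[0]=0,low[1]=4,low[2]=2,low[3]=?,low[4]=4,low[5]=1,low[6]=6,low[7]=?,low[8]=1); scc=(scc[0]=2,scc[1]=?,scc[2]=0,scc[3]=?,scc[4]=?,scc[5]=1,scc[6]=3,scc[7]=?,scc[8]=1)
step 7: low=(low[0]=0,low[1]=4,low[2]=2,low[3]=?,low[4]=4,low[5]=1,low[6]=6,low[7]=7,low[8]=1); scc=(scc[0]=2,scc[1]=?,scc[2]=0,scc[3]=?,scc[4]=?,scc[5]=1,scc[6]=3,scc[7]=4,scc[8]=1)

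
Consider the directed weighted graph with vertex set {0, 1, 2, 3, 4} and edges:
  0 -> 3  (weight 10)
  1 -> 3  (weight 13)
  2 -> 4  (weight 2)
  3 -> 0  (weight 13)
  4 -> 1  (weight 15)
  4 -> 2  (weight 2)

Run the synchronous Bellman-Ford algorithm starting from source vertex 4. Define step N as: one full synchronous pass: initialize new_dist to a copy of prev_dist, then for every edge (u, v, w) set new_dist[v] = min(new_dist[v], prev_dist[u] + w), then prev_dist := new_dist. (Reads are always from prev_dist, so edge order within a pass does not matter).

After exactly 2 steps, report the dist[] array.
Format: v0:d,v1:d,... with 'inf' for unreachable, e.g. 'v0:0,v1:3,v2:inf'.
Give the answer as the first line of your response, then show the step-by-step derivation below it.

v0:inf,v1:15,v2:2,v3:28,v4:0

step 1: dist = v0:inf,v1:15,v2:2,v3:inf,v4:0
step 2: dist = v0:inf,v1:15,v2:2,v3:28,v4:0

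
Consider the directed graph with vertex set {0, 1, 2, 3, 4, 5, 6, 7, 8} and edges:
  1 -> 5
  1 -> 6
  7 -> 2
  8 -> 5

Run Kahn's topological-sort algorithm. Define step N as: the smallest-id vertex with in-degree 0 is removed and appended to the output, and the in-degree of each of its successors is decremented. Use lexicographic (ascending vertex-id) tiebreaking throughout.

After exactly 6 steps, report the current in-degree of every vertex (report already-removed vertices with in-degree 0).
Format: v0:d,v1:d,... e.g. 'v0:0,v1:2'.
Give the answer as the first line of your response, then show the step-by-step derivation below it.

v0:0,v1:0,v2:0,v3:0,v4:0,v5:1,v6:0,v7:0,v8:0

step 1: output 0; order=[0]; indeg=(0,0,1,0,0,2,1,0,0)
step 2: output 1; order=[0,1]; indeg=(0,0,1,0,0,1,0,0,0)
step 3: output 3; order=[0,1,3]; indeg=(0,0,1,0,0,1,0,0,0)
step 4: output 4; order=[0,1,3,4]; indeg=(0,0,1,0,0,1,0,0,0)
step 5: output 6; order=[0,1,3,4,6]; indeg=(0,0,1,0,0,1,0,0,0)
step 6: output 7; order=[0,1,3,4,6,7]; indeg=(0,0,0,0,0,1,0,0,0)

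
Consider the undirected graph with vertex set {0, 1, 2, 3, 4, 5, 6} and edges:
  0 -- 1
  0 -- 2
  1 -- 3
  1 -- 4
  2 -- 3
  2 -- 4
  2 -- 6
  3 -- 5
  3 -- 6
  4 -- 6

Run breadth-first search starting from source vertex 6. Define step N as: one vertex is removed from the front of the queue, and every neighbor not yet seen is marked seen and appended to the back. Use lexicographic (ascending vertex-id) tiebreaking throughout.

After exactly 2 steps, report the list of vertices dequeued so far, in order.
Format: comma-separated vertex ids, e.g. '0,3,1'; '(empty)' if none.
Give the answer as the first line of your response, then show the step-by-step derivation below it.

6,2

step 1: dequeue 6; queue=[2,3,4]; order=6
step 2: dequeue 2; queue=[3,4,0]; order=6,2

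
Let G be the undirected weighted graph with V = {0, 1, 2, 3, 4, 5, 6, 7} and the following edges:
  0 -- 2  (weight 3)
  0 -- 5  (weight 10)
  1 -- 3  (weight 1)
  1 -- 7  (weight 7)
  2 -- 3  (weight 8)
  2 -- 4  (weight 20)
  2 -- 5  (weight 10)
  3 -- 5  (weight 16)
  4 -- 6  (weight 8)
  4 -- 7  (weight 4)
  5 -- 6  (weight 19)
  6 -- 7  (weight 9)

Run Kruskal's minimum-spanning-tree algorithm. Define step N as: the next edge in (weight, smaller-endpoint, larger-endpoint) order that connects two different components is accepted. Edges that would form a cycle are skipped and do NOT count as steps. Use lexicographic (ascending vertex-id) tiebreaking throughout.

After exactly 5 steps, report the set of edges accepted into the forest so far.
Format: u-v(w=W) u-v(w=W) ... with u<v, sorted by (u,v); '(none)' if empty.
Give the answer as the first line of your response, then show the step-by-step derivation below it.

0-2(w=3) 1-3(w=1) 1-7(w=7) 2-3(w=8) 4-7(w=4)

step 1: add edge 1-3 (w=1); MST = {1-3(w=1)}
step 2: add edge 0-2 (w=3); MST = {0-2(w=3) 1-3(w=1)}
step 3: add edge 4-7 (w=4); MST = {0-2(w=3) 1-3(w=1) 4-7(w=4)}
step 4: add edge 1-7 (w=7); MST = {0-2(w=3) 1-3(w=1) 1-7(w=7) 4-7(w=4)}
step 5: add edge 2-3 (w=8); MST = {0-2(w=3) 1-3(w=1) 1-7(w=7) 2-3(w=8) 4-7(w=4)}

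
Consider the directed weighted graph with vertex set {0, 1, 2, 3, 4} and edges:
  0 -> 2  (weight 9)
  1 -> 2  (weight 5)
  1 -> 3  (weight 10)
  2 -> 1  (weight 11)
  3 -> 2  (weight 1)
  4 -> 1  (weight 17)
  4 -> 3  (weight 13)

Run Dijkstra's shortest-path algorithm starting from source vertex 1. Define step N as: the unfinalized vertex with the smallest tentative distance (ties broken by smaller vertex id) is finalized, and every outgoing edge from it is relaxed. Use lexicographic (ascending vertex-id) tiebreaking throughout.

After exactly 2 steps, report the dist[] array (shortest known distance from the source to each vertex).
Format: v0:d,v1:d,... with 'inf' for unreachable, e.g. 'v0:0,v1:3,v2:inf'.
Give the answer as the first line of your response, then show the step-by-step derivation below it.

v0:inf,v1:0,v2:5,v3:10,v4:inf

step 1: dist = v0:inf,v1:0,v2:5,v3:10,v4:inf
step 2: dist = v0:inf,v1:0,v2:5,v3:10,v4:inf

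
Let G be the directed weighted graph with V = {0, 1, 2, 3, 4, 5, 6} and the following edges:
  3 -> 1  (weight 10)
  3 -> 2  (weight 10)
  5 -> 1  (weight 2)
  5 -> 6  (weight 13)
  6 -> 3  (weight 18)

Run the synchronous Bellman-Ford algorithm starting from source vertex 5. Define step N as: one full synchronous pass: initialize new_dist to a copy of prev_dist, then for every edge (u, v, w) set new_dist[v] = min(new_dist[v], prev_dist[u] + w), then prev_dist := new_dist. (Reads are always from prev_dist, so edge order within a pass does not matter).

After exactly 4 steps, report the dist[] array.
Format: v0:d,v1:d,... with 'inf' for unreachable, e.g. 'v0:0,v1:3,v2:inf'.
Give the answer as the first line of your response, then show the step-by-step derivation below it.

v0:inf,v1:2,v2:41,v3:31,v4:inf,v5:0,v6:13

step 1: dist = v0:inf,v1:2,v2:inf,v3:inf,v4:inf,v5:0,v6:13
step 2: dist = v0:inf,v1:2,v2:inf,v3:31,v4:inf,v5:0,v6:13
step 3: dist = v0:inf,v1:2,v2:41,v3:31,v4:inf,v5:0,v6:13
step 4: dist = v0:inf,v1:2,v2:41,v3:31,v4:inf,v5:0,v6:13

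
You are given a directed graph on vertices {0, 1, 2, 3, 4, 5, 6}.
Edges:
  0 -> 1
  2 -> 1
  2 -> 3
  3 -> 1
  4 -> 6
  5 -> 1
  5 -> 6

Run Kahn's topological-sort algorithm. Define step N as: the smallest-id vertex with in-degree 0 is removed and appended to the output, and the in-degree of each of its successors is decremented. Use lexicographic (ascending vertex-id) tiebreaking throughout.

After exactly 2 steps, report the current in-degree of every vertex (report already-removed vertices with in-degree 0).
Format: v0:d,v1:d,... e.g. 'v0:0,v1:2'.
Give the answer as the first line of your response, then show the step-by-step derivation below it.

v0:0,v1:2,v2:0,v3:0,v4:0,v5:0,v6:2

step 1: output 0; order=[0]; indeg=(0,3,0,1,0,0,2)
step 2: output 2; order=[0,2]; indeg=(0,2,0,0,0,0,2)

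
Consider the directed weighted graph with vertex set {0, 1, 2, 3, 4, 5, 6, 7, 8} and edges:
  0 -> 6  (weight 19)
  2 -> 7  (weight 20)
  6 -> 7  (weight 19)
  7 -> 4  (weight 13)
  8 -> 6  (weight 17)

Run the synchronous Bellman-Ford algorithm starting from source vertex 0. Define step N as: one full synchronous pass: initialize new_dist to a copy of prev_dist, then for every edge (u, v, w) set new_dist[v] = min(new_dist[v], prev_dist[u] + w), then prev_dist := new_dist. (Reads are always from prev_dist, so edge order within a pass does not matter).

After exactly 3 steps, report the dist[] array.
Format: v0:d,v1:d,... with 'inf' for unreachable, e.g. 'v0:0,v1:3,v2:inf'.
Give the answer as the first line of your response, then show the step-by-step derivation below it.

v0:0,v1:inf,v2:inf,v3:inf,v4:51,v5:inf,v6:19,v7:38,v8:inf

step 1: dist = v0:0,v1:inf,v2:inf,v3:inf,v4:inf,v5:inf,v6:19,v7:inf,v8:inf
step 2: dist = v0:0,v1:inf,v2:inf,v3:inf,v4:inf,v5:inf,v6:19,v7:38,v8:inf
step 3: dist = v0:0,v1:inf,v2:inf,v3:inf,v4:51,v5:inf,v6:19,v7:38,v8:inf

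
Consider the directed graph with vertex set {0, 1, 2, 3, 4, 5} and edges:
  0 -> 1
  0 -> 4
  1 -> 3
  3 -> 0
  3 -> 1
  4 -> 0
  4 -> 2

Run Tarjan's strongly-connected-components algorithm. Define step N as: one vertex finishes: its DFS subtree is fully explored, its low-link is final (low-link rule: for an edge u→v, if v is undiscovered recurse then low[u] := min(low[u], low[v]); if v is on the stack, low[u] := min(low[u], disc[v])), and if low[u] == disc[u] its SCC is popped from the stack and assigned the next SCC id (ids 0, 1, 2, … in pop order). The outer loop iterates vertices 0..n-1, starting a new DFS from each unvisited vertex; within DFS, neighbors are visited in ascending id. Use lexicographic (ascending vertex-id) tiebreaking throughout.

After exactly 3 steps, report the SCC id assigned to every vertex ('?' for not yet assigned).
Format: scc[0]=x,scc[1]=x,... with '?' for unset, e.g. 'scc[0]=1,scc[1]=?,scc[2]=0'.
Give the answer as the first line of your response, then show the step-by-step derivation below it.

scc[0]=?,scc[1]=?,scc[2]=0,scc[3]=?,scc[4]=?,scc[5]=?

step 1: low=(low[0]=0,low[1]=1,low[2]=?,low[3]=0,low[4]=?,low[5]=?); scc=(scc[0]=?,scc[1]=?,scc[2]=?,scc[3]=?,scc[4]=?,scc[5]=?)
step 2: low=(low[0]=0,low[1]=0,low[2]=?,low[3]=0,low[4]=?,low[5]=?); scc=(scc[0]=?,scc[1]=?,scc[2]=?,scc[3]=?,scc[4]=?,scc[5]=?)
step 3: low=(low[0]=0,low[1]=0,low[2]=4,low[3]=0,low[4]=0,low[5]=?); scc=(scc[0]=?,scc[1]=?,scc[2]=0,scc[3]=?,scc[4]=?,scc[5]=?)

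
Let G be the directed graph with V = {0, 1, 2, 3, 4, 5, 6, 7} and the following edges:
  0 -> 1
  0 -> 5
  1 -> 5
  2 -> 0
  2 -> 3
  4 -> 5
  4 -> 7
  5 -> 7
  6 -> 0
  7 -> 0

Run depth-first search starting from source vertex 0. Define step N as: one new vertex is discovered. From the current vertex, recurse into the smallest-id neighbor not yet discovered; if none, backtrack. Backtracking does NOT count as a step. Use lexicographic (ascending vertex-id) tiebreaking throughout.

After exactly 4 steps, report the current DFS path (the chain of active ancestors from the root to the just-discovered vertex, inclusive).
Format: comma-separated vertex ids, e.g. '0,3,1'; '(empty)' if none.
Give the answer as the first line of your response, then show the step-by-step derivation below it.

0,1,5,7

step 1: discover 0; path=0; order=0
step 2: discover 1; path=0>1; order=0,1
step 3: discover 5; path=0>1>5; order=0,1,5
step 4: discover 7; path=0>1>5>7; order=0,1,5,7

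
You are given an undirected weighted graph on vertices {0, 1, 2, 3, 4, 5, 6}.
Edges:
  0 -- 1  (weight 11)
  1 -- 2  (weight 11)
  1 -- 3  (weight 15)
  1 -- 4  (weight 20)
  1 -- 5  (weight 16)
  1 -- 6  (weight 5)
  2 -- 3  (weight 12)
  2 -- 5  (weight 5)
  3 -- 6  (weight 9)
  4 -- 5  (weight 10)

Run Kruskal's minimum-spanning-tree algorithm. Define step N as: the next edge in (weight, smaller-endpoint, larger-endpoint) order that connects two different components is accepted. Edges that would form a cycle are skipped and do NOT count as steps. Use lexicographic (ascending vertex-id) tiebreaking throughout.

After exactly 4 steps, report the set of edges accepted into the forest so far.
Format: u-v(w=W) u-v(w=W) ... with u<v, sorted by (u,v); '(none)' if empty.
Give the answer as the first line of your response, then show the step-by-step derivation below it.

1-6(w=5) 2-5(w=5) 3-6(w=9) 4-5(w=10)

step 1: add edge 1-6 (w=5); MST = {1-6(w=5)}
step 2: add edge 2-5 (w=5); MST = {1-6(w=5) 2-5(w=5)}
step 3: add edge 3-6 (w=9); MST = {1-6(w=5) 2-5(w=5) 3-6(w=9)}
step 4: add edge 4-5 (w=10); MST = {1-6(w=5) 2-5(w=5) 3-6(w=9) 4-5(w=10)}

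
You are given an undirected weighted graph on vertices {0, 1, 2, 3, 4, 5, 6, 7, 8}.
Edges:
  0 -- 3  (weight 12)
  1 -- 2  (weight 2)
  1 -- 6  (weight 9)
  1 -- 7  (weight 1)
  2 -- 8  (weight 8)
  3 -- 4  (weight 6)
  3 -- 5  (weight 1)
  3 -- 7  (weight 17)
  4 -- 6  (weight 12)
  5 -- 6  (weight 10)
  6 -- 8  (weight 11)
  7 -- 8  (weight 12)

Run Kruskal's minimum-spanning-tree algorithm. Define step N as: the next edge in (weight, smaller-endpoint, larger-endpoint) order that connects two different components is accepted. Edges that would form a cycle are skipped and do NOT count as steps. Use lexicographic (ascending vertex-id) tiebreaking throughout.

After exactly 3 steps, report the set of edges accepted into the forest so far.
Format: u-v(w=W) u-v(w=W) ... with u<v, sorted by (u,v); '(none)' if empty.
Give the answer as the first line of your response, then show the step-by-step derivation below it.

1-2(w=2) 1-7(w=1) 3-5(w=1)

step 1: add edge 1-7 (w=1); MST = {1-7(w=1)}
step 2: add edge 3-5 (w=1); MST = {1-7(w=1) 3-5(w=1)}
step 3: add edge 1-2 (w=2); MST = {1-2(w=2) 1-7(w=1) 3-5(w=1)}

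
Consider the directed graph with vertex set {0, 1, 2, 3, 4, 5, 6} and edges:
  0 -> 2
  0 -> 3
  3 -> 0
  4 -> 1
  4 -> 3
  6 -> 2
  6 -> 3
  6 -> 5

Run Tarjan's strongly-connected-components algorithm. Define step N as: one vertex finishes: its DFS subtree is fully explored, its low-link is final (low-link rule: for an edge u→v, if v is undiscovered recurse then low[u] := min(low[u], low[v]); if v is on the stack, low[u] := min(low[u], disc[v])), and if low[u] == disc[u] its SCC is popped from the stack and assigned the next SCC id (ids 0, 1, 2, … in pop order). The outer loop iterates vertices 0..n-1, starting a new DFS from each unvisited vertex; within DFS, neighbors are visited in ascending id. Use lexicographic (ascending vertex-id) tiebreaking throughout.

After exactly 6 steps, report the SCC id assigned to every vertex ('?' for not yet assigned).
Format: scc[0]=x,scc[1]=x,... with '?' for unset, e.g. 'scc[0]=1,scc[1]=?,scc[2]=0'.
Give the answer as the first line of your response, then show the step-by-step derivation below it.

scc[0]=1,scc[1]=2,scc[2]=0,scc[3]=1,scc[4]=3,scc[5]=4,scc[6]=?

step 1: low=(low[0]=0,low[1]=?,low[2]=1,low[3]=?,low[4]=?,low[5]=?,low[6]=?); scc=(scc[0]=?,scc[1]=?,scc[2]=0,scc[3]=?,scc[4]=?,scc[5]=?,scc[6]=?)
step 2: low=(low[0]=0,low[1]=?,low[2]=1,low[3]=0,low[4]=?,low[5]=?,low[6]=?); scc=(scc[0]=?,scc[1]=?,scc[2]=0,scc[3]=?,scc[4]=?,scc[5]=?,scc[6]=?)
step 3: low=(low[0]=0,low[1]=?,low[2]=1,low[3]=0,low[4]=?,low[5]=?,low[6]=?); scc=(scc[0]=1,scc[1]=?,scc[2]=0,scc[3]=1,scc[4]=?,scc[5]=?,scc[6]=?)
step 4: low=(low[0]=0,low[1]=3,low[2]=1,low[3]=0,low[4]=?,low[5]=?,low[6]=?); scc=(scc[0]=1,scc[1]=2,scc[2]=0,scc[3]=1,scc[4]=?,scc[5]=?,scc[6]=?)
step 5: low=(low[0]=0,low[1]=3,low[2]=1,low[3]=0,low[4]=4,low[5]=?,low[6]=?); scc=(scc[0]=1,scc[1]=2,scc[2]=0,scc[3]=1,scc[4]=3,scc[5]=?,scc[6]=?)
step 6: low=(low[0]=0,low[1]=3,low[2]=1,low[3]=0,low[4]=4,low[5]=5,low[6]=?); scc=(scc[0]=1,scc[1]=2,scc[2]=0,scc[3]=1,scc[4]=3,scc[5]=4,scc[6]=?)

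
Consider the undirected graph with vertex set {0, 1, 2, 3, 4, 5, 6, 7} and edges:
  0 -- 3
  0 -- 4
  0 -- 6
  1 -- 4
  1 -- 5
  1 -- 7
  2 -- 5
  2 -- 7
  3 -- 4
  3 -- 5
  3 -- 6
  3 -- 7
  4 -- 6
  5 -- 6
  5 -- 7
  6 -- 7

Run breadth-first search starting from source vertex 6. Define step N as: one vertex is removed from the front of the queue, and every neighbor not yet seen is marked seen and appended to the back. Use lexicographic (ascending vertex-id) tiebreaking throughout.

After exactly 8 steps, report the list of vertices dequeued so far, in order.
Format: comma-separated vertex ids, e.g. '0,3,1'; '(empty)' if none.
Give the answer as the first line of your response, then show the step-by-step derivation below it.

6,0,3,4,5,7,1,2

step 1: dequeue 6; queue=[0,3,4,5,7]; order=6
step 2: dequeue 0; queue=[3,4,5,7]; order=6,0
step 3: dequeue 3; queue=[4,5,7]; order=6,0,3
step 4: dequeue 4; queue=[5,7,1]; order=6,0,3,4
step 5: dequeue 5; queue=[7,1,2]; order=6,0,3,4,5
step 6: dequeue 7; queue=[1,2]; order=6,0,3,4,5,7
step 7: dequeue 1; queue=[2]; order=6,0,3,4,5,7,1
step 8: dequeue 2; queue=[(empty)]; order=6,0,3,4,5,7,1,2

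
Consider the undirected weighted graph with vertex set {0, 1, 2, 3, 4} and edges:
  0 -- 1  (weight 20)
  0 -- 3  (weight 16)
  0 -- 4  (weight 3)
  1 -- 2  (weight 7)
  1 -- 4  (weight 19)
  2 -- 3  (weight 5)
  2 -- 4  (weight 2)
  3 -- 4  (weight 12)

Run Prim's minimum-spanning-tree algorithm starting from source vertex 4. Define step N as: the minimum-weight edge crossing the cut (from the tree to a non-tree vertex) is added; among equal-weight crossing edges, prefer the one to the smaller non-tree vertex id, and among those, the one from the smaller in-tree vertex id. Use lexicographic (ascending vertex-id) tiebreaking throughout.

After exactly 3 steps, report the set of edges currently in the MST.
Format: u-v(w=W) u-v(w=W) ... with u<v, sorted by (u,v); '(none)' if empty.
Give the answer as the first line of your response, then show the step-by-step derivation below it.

0-4(w=3) 2-3(w=5) 2-4(w=2)

step 1: add edge 2-4 (w=2); MST = {2-4(w=2)}
step 2: add edge 0-4 (w=3); MST = {0-4(w=3) 2-4(w=2)}
step 3: add edge 2-3 (w=5); MST = {0-4(w=3) 2-3(w=5) 2-4(w=2)}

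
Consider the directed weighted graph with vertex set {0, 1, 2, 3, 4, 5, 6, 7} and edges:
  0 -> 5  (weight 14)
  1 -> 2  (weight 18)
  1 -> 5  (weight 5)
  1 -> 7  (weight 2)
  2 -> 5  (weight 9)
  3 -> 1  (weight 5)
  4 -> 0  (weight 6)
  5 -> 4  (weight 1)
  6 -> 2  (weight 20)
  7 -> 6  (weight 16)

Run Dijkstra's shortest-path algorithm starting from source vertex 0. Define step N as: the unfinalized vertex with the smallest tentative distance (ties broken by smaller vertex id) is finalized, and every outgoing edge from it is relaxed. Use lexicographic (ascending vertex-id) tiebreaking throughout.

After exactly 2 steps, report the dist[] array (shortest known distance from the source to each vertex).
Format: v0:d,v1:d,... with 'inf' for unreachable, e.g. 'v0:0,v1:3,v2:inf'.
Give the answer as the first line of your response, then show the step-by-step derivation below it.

v0:0,v1:inf,v2:inf,v3:inf,v4:15,v5:14,v6:inf,v7:inf

step 1: dist = v0:0,v1:inf,v2:inf,v3:inf,v4:inf,v5:14,v6:inf,v7:inf
step 2: dist = v0:0,v1:inf,v2:inf,v3:inf,v4:15,v5:14,v6:inf,v7:inf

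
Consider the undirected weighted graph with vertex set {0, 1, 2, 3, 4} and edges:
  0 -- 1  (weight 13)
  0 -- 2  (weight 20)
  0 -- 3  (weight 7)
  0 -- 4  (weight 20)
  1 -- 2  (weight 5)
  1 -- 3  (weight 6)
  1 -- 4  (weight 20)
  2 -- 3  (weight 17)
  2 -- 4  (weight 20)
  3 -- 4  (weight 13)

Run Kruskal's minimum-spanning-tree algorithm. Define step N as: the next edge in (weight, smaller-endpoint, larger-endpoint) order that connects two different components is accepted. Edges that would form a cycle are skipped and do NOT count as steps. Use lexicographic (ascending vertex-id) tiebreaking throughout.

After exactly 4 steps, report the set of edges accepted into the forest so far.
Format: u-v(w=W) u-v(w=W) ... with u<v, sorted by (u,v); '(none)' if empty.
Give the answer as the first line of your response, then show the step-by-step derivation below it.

0-3(w=7) 1-2(w=5) 1-3(w=6) 3-4(w=13)

step 1: add edge 1-2 (w=5); MST = {1-2(w=5)}
step 2: add edge 1-3 (w=6); MST = {1-2(w=5) 1-3(w=6)}
step 3: add edge 0-3 (w=7); MST = {0-3(w=7) 1-2(w=5) 1-3(w=6)}
step 4: add edge 3-4 (w=13); MST = {0-3(w=7) 1-2(w=5) 1-3(w=6) 3-4(w=13)}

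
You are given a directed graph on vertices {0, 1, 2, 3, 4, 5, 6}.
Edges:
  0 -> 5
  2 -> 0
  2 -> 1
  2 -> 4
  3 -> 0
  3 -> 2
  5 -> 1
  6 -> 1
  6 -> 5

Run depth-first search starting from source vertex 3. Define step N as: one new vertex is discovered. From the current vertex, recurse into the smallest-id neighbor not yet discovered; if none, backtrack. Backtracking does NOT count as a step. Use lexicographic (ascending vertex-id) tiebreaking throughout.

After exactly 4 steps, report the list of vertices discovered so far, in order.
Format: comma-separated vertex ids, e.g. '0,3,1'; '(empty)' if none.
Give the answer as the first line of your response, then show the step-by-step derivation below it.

3,0,5,1

step 1: discover 3; path=3; order=3
step 2: discover 0; path=3>0; order=3,0
step 3: discover 5; path=3>0>5; order=3,0,5
step 4: discover 1; path=3>0>5>1; order=3,0,5,1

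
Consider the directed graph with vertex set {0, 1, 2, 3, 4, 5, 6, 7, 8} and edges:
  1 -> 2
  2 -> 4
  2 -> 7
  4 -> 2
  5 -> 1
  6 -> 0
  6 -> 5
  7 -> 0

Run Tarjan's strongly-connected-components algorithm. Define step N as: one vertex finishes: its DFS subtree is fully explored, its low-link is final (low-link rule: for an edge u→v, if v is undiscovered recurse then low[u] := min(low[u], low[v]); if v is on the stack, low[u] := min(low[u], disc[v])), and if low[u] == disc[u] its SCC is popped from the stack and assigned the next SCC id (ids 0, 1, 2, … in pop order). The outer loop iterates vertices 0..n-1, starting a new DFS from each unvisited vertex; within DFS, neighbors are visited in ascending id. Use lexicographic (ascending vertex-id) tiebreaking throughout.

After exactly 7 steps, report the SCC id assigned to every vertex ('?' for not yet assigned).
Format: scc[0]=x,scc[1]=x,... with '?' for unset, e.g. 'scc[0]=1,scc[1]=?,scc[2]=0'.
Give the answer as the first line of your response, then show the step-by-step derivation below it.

scc[0]=0,scc[1]=3,scc[2]=2,scc[3]=4,scc[4]=2,scc[5]=5,scc[6]=?,scc[7]=1,scc[8]=?

step 1: low=(low[0]=0,low[1]=?,low[2]=?,low[3]=?,low[4]=?,low[5]=?,low[6]=?,low[7]=?,low[8]=?); scc=(scc[0]=0,scc[1]=?,scc[2]=?,scc[3]=?,scc[4]=?,scc[5]=?,scc[6]=?,scc[7]=?,scc[8]=?)
step 2: low=(low[0]=0,low[1]=1,low[2]=2,low[3]=?,low[4]=2,low[5]=?,low[6]=?,low[7]=?,low[8]=?); scc=(scc[0]=0,scc[1]=?,scc[2]=?,scc[3]=?,scc[4]=?,scc[5]=?,scc[6]=?,scc[7]=?,scc[8]=?)
step 3: low=(low[0]=0,low[1]=1,low[2]=2,low[3]=?,low[4]=2,low[5]=?,low[6]=?,low[7]=4,low[8]=?); scc=(scc[0]=0,scc[1]=?,scc[2]=?,scc[3]=?,scc[4]=?,scc[5]=?,scc[6]=?,scc[7]=1,scc[8]=?)
step 4: low=(low[0]=0,low[1]=1,low[2]=2,low[3]=?,low[4]=2,low[5]=?,low[6]=?,low[7]=4,low[8]=?); scc=(scc[0]=0,scc[1]=?,scc[2]=2,scc[3]=?,scc[4]=2,scc[5]=?,scc[6]=?,scc[7]=1,scc[8]=?)
step 5: low=(low[0]=0,low[1]=1,low[2]=2,low[3]=?,low[4]=2,low[5]=?,low[6]=?,low[7]=4,low[8]=?); scc=(scc[0]=0,scc[1]=3,scc[2]=2,scc[3]=?,scc[4]=2,scc[5]=?,scc[6]=?,scc[7]=1,scc[8]=?)
step 6: low=(low[0]=0,low[1]=1,low[2]=2,low[3]=5,low[4]=2,low[5]=?,low[6]=?,low[7]=4,low[8]=?); scc=(scc[0]=0,scc[1]=3,scc[2]=2,scc[3]=4,scc[4]=2,scc[5]=?,scc[6]=?,scc[7]=1,scc[8]=?)
step 7: low=(low[0]=0,low[1]=1,low[2]=2,low[3]=5,low[4]=2,low[5]=6,low[6]=?,low[7]=4,low[8]=?); scc=(scc[0]=0,scc[1]=3,scc[2]=2,scc[3]=4,scc[4]=2,scc[5]=5,scc[6]=?,scc[7]=1,scc[8]=?)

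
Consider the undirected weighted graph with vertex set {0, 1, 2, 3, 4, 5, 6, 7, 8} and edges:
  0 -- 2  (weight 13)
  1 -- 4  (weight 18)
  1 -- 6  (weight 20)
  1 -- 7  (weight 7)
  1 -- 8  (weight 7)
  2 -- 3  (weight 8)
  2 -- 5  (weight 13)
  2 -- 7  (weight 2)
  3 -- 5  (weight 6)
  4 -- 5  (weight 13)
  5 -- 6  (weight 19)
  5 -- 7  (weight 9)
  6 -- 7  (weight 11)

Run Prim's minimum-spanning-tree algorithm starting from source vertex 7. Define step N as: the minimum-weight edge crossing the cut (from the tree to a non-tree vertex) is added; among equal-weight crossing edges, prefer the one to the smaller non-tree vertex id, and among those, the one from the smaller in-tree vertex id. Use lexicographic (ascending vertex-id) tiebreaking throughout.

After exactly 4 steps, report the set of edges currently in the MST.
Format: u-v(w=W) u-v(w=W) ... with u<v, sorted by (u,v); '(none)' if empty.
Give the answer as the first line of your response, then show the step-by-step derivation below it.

1-7(w=7) 1-8(w=7) 2-3(w=8) 2-7(w=2)

step 1: add edge 2-7 (w=2); MST = {2-7(w=2)}
step 2: add edge 1-7 (w=7); MST = {1-7(w=7) 2-7(w=2)}
step 3: add edge 1-8 (w=7); MST = {1-7(w=7) 1-8(w=7) 2-7(w=2)}
step 4: add edge 2-3 (w=8); MST = {1-7(w=7) 1-8(w=7) 2-3(w=8) 2-7(w=2)}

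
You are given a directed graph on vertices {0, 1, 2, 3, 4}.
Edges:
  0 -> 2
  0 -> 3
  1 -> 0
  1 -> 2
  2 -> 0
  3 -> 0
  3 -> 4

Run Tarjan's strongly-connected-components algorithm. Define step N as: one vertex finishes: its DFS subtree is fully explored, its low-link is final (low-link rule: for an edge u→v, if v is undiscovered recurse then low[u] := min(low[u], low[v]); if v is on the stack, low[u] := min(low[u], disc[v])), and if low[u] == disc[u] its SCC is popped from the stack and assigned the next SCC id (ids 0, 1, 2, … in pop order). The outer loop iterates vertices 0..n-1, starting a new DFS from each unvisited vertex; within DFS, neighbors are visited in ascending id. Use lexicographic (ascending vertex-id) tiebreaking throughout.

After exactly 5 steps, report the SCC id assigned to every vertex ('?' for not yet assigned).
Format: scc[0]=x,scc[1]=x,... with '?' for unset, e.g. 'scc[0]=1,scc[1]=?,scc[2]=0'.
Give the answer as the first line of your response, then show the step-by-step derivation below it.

scc[0]=1,scc[1]=2,scc[2]=1,scc[3]=1,scc[4]=0

step 1: low=(low[0]=0,low[1]=?,low[2]=0,low[3]=?,low[4]=?); scc=(scc[0]=?,scc[1]=?,scc[2]=?,scc[3]=?,scc[4]=?)
step 2: low=(low[0]=0,low[1]=?,low[2]=0,low[3]=0,low[4]=3); scc=(scc[0]=?,scc[1]=?,scc[2]=?,scc[3]=?,scc[4]=0)
step 3: low=(low[0]=0,low[1]=?,low[2]=0,low[3]=0,low[4]=3); scc=(scc[0]=?,scc[1]=?,scc[2]=?,scc[3]=?,scc[4]=0)
step 4: low=(low[0]=0,low[1]=?,low[2]=0,low[3]=0,low[4]=3); scc=(scc[0]=1,scc[1]=?,scc[2]=1,scc[3]=1,scc[4]=0)
step 5: low=(low[0]=0,low[1]=4,low[2]=0,low[3]=0,low[4]=3); scc=(scc[0]=1,scc[1]=2,scc[2]=1,scc[3]=1,scc[4]=0)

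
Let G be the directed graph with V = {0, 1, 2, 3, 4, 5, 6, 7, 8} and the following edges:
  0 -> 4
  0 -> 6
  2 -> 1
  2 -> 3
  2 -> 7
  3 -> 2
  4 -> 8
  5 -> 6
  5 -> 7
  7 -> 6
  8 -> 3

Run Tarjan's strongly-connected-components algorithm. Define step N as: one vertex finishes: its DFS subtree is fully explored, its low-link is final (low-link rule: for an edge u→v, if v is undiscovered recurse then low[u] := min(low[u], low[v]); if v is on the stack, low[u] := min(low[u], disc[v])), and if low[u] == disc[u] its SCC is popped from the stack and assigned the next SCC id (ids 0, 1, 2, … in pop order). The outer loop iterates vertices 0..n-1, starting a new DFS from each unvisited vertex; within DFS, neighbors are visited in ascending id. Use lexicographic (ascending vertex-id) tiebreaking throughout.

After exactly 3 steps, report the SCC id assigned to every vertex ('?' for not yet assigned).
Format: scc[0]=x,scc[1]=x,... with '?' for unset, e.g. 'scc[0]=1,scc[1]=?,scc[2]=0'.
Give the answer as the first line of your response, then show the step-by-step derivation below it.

scc[0]=?,scc[1]=0,scc[2]=?,scc[3]=?,scc[4]=?,scc[5]=?,scc[6]=1,scc[7]=2,scc[8]=?

step 1: low=(low[0]=0,low[1]=5,low[2]=4,low[3]=3,low[4]=1,low[5]=?,low[6]=?,low[7]=?,low[8]=2); scc=(scc[0]=?,scc[1]=0,scc[2]=?,scc[3]=?,scc[4]=?,scc[5]=?,scc[6]=?,scc[7]=?,scc[8]=?)
step 2: low=(low[0]=0,low[1]=5,low[2]=3,low[3]=3,low[4]=1,low[5]=?,low[6]=7,low[7]=6,low[8]=2); scc=(scc[0]=?,scc[1]=0,scc[2]=?,scc[3]=?,scc[4]=?,scc[5]=?,scc[6]=1,scc[7]=?,scc[8]=?)
step 3: low=(low[0]=0,low[1]=5,low[2]=3,low[3]=3,low[4]=1,low[5]=?,low[6]=7,low[7]=6,low[8]=2); scc=(scc[0]=?,scc[1]=0,scc[2]=?,scc[3]=?,scc[4]=?,scc[5]=?,scc[6]=1,scc[7]=2,scc[8]=?)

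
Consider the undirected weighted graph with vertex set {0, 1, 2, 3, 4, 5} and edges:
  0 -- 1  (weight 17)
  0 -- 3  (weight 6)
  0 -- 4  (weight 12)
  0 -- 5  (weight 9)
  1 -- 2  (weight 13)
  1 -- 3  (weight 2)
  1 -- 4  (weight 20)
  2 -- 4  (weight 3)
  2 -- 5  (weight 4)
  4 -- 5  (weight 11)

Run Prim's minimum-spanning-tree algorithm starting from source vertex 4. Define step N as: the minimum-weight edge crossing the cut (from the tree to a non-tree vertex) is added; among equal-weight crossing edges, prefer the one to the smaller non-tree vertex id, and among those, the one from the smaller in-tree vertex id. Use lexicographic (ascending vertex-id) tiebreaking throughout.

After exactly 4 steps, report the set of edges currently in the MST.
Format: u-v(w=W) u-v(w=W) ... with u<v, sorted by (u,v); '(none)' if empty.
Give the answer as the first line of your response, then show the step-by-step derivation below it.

0-3(w=6) 0-5(w=9) 2-4(w=3) 2-5(w=4)

step 1: add edge 2-4 (w=3); MST = {2-4(w=3)}
step 2: add edge 2-5 (w=4); MST = {2-4(w=3) 2-5(w=4)}
step 3: add edge 0-5 (w=9); MST = {0-5(w=9) 2-4(w=3) 2-5(w=4)}
step 4: add edge 0-3 (w=6); MST = {0-3(w=6) 0-5(w=9) 2-4(w=3) 2-5(w=4)}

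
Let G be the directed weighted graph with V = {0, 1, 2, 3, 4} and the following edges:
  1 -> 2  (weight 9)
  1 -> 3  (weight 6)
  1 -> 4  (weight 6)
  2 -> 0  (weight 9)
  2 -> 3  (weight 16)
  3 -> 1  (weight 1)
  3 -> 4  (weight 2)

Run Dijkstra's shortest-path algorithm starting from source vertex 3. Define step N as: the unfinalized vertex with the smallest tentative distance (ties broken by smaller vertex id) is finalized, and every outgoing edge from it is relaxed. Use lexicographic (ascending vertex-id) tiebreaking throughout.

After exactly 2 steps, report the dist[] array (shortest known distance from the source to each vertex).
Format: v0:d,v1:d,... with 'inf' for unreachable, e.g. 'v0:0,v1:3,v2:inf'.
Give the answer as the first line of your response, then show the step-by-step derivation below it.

v0:inf,v1:1,v2:10,v3:0,v4:2

step 1: dist = v0:inf,v1:1,v2:inf,v3:0,v4:2
step 2: dist = v0:inf,v1:1,v2:10,v3:0,v4:2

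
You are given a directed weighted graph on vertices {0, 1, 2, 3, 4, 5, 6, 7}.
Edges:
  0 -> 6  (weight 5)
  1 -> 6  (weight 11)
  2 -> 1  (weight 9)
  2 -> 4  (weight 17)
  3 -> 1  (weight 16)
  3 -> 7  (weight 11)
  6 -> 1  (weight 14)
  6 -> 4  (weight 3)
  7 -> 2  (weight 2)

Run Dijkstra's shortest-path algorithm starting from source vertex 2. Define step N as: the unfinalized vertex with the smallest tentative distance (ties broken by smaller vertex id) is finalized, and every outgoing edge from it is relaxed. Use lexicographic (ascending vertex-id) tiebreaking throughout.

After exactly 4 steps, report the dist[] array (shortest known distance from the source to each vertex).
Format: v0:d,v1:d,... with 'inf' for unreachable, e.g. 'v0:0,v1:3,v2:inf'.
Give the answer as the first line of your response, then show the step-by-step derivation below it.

v0:inf,v1:9,v2:0,v3:inf,v4:17,v5:inf,v6:20,v7:inf

step 1: dist = v0:inf,v1:9,v2:0,v3:inf,v4:17,v5:inf,v6:inf,v7:inf
step 2: dist = v0:inf,v1:9,v2:0,v3:inf,v4:17,v5:inf,v6:20,v7:inf
step 3: dist = v0:inf,v1:9,v2:0,v3:inf,v4:17,v5:inf,v6:20,v7:inf
step 4: dist = v0:inf,v1:9,v2:0,v3:inf,v4:17,v5:inf,v6:20,v7:inf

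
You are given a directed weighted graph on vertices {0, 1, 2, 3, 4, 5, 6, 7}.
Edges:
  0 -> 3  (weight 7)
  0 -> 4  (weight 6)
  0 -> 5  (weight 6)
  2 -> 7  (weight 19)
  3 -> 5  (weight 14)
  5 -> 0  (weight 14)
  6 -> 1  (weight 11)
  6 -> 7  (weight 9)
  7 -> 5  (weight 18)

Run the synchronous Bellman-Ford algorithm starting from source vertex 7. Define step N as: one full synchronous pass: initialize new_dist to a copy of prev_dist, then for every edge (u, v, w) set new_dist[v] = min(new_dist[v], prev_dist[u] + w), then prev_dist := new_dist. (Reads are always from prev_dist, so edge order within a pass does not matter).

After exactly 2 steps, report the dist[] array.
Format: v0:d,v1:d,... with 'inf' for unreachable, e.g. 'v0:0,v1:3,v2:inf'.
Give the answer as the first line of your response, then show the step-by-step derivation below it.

v0:32,v1:inf,v2:inf,v3:inf,v4:inf,v5:18,v6:inf,v7:0

step 1: dist = v0:inf,v1:inf,v2:inf,v3:inf,v4:inf,v5:18,v6:inf,v7:0
step 2: dist = v0:32,v1:inf,v2:inf,v3:inf,v4:inf,v5:18,v6:inf,v7:0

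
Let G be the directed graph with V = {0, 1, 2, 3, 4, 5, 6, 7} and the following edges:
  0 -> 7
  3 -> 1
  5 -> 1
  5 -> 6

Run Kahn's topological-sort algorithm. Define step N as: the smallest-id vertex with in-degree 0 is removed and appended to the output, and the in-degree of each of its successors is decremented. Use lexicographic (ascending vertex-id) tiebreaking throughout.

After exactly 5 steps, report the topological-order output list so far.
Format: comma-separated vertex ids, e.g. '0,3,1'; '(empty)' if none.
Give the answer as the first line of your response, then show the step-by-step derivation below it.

0,2,3,4,5

step 1: output 0; order=[0]; indeg=(0,2,0,0,0,0,1,0)
step 2: output 2; order=[0,2]; indeg=(0,2,0,0,0,0,1,0)
step 3: output 3; order=[0,2,3]; indeg=(0,1,0,0,0,0,1,0)
step 4: output 4; order=[0,2,3,4]; indeg=(0,1,0,0,0,0,1,0)
step 5: output 5; order=[0,2,3,4,5]; indeg=(0,0,0,0,0,0,0,0)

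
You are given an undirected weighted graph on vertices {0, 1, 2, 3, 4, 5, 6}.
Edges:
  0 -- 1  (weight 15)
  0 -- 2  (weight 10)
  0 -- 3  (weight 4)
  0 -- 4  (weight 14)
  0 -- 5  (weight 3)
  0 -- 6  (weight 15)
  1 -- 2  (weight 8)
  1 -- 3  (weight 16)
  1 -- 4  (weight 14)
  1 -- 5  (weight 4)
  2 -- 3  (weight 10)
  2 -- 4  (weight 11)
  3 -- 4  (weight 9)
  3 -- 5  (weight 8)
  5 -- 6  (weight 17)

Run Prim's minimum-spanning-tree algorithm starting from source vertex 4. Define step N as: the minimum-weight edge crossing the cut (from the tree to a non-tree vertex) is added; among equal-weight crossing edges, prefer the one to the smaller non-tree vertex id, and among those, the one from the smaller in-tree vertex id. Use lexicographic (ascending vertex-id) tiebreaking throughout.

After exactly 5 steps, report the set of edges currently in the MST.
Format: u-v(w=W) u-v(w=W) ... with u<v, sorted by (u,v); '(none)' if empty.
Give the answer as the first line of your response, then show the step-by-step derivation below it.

0-3(w=4) 0-5(w=3) 1-2(w=8) 1-5(w=4) 3-4(w=9)

step 1: add edge 3-4 (w=9); MST = {3-4(w=9)}
step 2: add edge 0-3 (w=4); MST = {0-3(w=4) 3-4(w=9)}
step 3: add edge 0-5 (w=3); MST = {0-3(w=4) 0-5(w=3) 3-4(w=9)}
step 4: add edge 1-5 (w=4); MST = {0-3(w=4) 0-5(w=3) 1-5(w=4) 3-4(w=9)}
step 5: add edge 1-2 (w=8); MST = {0-3(w=4) 0-5(w=3) 1-2(w=8) 1-5(w=4) 3-4(w=9)}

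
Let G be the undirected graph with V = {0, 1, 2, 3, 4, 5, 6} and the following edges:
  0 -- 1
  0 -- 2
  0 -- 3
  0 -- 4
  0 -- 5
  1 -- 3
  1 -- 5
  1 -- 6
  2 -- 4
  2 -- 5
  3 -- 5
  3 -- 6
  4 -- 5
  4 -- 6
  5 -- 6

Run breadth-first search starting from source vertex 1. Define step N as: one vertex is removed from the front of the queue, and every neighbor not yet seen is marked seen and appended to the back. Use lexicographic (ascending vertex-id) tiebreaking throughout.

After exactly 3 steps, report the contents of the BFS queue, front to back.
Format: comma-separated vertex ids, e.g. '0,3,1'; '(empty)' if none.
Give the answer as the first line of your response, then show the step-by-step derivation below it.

5,6,2,4

step 1: dequeue 1; queue=[0,3,5,6]; order=1
step 2: dequeue 0; queue=[3,5,6,2,4]; order=1,0
step 3: dequeue 3; queue=[5,6,2,4]; order=1,0,3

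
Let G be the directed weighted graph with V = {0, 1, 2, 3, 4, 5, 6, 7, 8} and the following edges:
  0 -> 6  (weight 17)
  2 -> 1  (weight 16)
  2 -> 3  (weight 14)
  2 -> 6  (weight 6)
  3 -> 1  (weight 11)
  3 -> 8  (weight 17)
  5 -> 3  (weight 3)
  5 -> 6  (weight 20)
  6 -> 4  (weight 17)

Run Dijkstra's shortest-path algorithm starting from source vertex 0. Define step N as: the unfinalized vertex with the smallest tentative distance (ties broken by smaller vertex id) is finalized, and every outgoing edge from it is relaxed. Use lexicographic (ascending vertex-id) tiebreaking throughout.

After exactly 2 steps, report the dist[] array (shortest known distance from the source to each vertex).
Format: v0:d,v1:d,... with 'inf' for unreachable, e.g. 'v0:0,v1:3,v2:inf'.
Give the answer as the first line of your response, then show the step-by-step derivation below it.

v0:0,v1:inf,v2:inf,v3:inf,v4:34,v5:inf,v6:17,v7:inf,v8:inf

step 1: dist = v0:0,v1:inf,v2:inf,v3:inf,v4:inf,v5:inf,v6:17,v7:inf,v8:inf
step 2: dist = v0:0,v1:inf,v2:inf,v3:inf,v4:34,v5:inf,v6:17,v7:inf,v8:inf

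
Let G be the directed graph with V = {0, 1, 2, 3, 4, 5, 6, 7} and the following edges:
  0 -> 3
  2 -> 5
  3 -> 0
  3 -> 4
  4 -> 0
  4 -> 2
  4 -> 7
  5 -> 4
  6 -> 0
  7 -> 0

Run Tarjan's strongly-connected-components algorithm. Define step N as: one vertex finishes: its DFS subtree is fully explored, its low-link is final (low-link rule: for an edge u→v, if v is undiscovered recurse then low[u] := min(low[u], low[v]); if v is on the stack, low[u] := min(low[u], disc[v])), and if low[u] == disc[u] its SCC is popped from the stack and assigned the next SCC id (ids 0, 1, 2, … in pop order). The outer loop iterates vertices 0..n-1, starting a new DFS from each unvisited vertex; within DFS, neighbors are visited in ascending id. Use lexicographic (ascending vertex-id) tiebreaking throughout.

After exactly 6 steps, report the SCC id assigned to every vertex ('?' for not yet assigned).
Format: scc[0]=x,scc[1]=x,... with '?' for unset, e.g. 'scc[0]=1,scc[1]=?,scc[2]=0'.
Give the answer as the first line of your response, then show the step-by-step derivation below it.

scc[0]=0,scc[1]=?,scc[2]=0,scc[3]=0,scc[4]=0,scc[5]=0,scc[6]=?,scc[7]=0

step 1: low=(low[0]=0,low[1]=?,low[2]=3,low[3]=0,low[4]=0,low[5]=2,low[6]=?,low[7]=?); scc=(scc[0]=?,scc[1]=?,scc[2]=?,scc[3]=?,scc[4]=?,scc[5]=?,scc[6]=?,scc[7]=?)
step 2: low=(low[0]=0,low[1]=?,low[2]=2,low[3]=0,low[4]=0,low[5]=2,low[6]=?,low[7]=?); scc=(scc[0]=?,scc[1]=?,scc[2]=?,scc[3]=?,scc[4]=?,scc[5]=?,scc[6]=?,scc[7]=?)
step 3: low=(low[0]=0,low[1]=?,low[2]=2,low[3]=0,low[4]=0,low[5]=2,low[6]=?,low[7]=0); scc=(scc[0]=?,scc[1]=?,scc[2]=?,scc[3]=?,scc[4]=?,scc[5]=?,scc[6]=?,scc[7]=?)
step 4: low=(low[0]=0,low[1]=?,low[2]=2,low[3]=0,low[4]=0,low[5]=2,low[6]=?,low[7]=0); scc=(scc[0]=?,scc[1]=?,scc[2]=?,scc[3]=?,scc[4]=?,scc[5]=?,scc[6]=?,scc[7]=?)
step 5: low=(low[0]=0,low[1]=?,low[2]=2,low[3]=0,low[4]=0,low[5]=2,low[6]=?,low[7]=0); scc=(scc[0]=?,scc[1]=?,scc[2]=?,scc[3]=?,scc[4]=?,scc[5]=?,scc[6]=?,scc[7]=?)
step 6: low=(low[0]=0,low[1]=?,low[2]=2,low[3]=0,low[4]=0,low[5]=2,low[6]=?,low[7]=0); scc=(scc[0]=0,scc[1]=?,scc[2]=0,scc[3]=0,scc[4]=0,scc[5]=0,scc[6]=?,scc[7]=0)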